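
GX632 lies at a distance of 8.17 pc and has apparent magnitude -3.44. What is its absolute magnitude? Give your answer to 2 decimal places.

M = m − 5 log₁₀(d/10 pc) = -3.44 − 5 log₁₀(8.17/10)
  = -3.44 − 5 × -0.088 = -3.44 − -0.44 = -3.00.

-3.00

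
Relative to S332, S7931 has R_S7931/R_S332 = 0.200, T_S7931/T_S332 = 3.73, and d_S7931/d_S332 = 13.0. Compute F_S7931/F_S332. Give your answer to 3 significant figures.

0.0458

L_S7931/L_S332 = (R_S7931/R_S332)²(T_S7931/T_S332)⁴ = (0.200)² × (3.73)⁴ = 7.743.
F_S7931/F_S332 = (L_S7931/L_S332)/(d_S7931/d_S332)² = 7.743 / (13.0)² = 0.04582.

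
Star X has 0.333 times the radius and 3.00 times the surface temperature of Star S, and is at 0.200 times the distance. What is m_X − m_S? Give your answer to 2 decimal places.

-5.88

L_X/L_S = (0.333)²(3.00)⁴ = 8.982.
F_X/F_S = (L_X/L_S)/(d_X/d_S)² = 8.982/0.04000 = 224.6.
m_X − m_S = −2.5 log₁₀(224.6) = -5.88.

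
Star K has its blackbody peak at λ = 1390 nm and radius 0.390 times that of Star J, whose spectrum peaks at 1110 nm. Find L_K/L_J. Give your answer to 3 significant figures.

0.0619

Wien's law gives T ∝ 1/λ_max, so T_K/T_J = λ_J/λ_K = 1110/1390 = 0.7986.
Then L ∝ R²T⁴ gives L_K/L_J = (0.390)² × (0.7986)⁴ = 0.1521 × 0.4067 = 0.06185.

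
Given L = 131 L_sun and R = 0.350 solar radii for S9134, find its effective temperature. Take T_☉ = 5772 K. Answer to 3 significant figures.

3.30×10^4 K

T/T_☉ = (L/L_☉)^(1/4) / (R/R_☉)^(1/2)
T = 5772 × (131)^(1/4) / √(0.350) = 5772 × 3.383 / 0.5916 = 3.301×10^4 K.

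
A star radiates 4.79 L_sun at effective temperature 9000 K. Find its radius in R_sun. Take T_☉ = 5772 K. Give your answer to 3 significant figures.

R/R_☉ = √(L/L_☉) / (T/T_☉)² = √(4.79) / (1.559)²
       = 2.189 / 2.431 = 0.9002.

0.900 R_sun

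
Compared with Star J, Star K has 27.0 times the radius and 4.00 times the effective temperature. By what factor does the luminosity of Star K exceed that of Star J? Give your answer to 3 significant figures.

1.87×10^5

From the Stefan–Boltzmann law, L ∝ R²T⁴, so
L_K/L_J = (R_K/R_J)² (T_K/T_J)⁴ = (27.0)² × (4.00)⁴ = 729.0 × 256.0 = 1.866×10^5.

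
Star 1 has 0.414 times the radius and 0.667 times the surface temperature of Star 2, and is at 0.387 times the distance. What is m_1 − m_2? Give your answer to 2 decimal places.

L_1/L_2 = (0.414)²(0.667)⁴ = 0.03392.
F_1/F_2 = (L_1/L_2)/(d_1/d_2)² = 0.03392/0.1498 = 0.2265.
m_1 − m_2 = −2.5 log₁₀(0.2265) = 1.61.

1.61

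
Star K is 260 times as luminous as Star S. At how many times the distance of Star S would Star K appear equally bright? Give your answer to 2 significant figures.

16

Equal flux requires L_K/d_K² = L_S/d_S², so d_K/d_S = √(L_K/L_S)
= √(260) = 16.12.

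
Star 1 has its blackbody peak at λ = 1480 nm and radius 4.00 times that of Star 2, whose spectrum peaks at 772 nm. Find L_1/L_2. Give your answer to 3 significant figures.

Wien's law gives T ∝ 1/λ_max, so T_1/T_2 = λ_2/λ_1 = 772/1480 = 0.5216.
Then L ∝ R²T⁴ gives L_1/L_2 = (4.00)² × (0.5216)⁴ = 16.00 × 0.07403 = 1.185.

1.18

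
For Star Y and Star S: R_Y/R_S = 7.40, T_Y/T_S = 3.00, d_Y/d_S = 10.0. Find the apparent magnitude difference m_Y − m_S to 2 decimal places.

-4.12

L_Y/L_S = (7.40)²(3.00)⁴ = 4436.
F_Y/F_S = (L_Y/L_S)/(d_Y/d_S)² = 4436/100.0 = 44.36.
m_Y − m_S = −2.5 log₁₀(44.36) = -4.12.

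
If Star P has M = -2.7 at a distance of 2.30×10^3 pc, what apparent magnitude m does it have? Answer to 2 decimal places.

m = M + 5 log₁₀(d/10 pc) = -2.7 + 5 log₁₀(2.30×10^3/10)
  = -2.7 + 5 × 2.362 = -2.7 + 11.81 = 9.11.

9.11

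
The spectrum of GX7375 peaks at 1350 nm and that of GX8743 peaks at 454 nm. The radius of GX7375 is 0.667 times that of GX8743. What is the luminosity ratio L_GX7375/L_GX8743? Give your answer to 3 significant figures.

Wien's law gives T ∝ 1/λ_max, so T_GX7375/T_GX8743 = λ_GX8743/λ_GX7375 = 454/1350 = 0.3363.
Then L ∝ R²T⁴ gives L_GX7375/L_GX8743 = (0.667)² × (0.3363)⁴ = 0.4449 × 0.01279 = 0.005690.

0.00569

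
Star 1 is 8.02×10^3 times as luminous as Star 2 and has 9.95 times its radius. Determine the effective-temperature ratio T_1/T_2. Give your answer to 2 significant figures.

L ∝ R²T⁴ gives T ∝ (L/R²)^(1/4), so
T_1/T_2 = (8.02×10^3 / 9.95²)^(1/4) = (81.01)^(1/4) = 3.000.

3.0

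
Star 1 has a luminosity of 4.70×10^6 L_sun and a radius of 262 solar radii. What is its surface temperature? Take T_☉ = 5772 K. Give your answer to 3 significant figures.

T/T_☉ = (L/L_☉)^(1/4) / (R/R_☉)^(1/2)
T = 5772 × (4.70×10^6)^(1/4) / √(262) = 5772 × 46.56 / 16.19 = 1.660×10^4 K.

1.66×10^4 K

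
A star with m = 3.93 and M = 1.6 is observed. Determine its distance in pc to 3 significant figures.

29.2 pc

m − M = 5 log₁₀(d/10 pc)
3.93 − (1.6) = 2.33 = 5 log₁₀(d/10)
d = 10 × 10^(2.33/5) = 10 × 10^0.466 = 29.24 pc.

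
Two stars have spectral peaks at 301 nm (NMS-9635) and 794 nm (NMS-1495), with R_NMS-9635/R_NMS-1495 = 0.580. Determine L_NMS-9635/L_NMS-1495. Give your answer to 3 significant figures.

16.3

Wien's law gives T ∝ 1/λ_max, so T_NMS-9635/T_NMS-1495 = λ_NMS-1495/λ_NMS-9635 = 794/301 = 2.638.
Then L ∝ R²T⁴ gives L_NMS-9635/L_NMS-1495 = (0.580)² × (2.638)⁴ = 0.3364 × 48.42 = 16.29.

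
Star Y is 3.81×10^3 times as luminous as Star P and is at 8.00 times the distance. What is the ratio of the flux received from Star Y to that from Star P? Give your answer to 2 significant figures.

60

F = L/(4πd²), so F_Y/F_P = (L_Y/L_P) / (d_Y/d_P)²
= 3.81×10^3 / (8.00)² = 3.81×10^3 / 64.00 = 59.53.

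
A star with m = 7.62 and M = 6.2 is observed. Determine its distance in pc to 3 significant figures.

m − M = 5 log₁₀(d/10 pc)
7.62 − (6.2) = 1.42 = 5 log₁₀(d/10)
d = 10 × 10^(1.42/5) = 10 × 10^0.284 = 19.23 pc.

19.2 pc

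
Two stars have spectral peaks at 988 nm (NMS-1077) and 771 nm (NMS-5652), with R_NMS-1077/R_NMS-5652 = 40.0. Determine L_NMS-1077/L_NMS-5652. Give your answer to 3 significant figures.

593

Wien's law gives T ∝ 1/λ_max, so T_NMS-1077/T_NMS-5652 = λ_NMS-5652/λ_NMS-1077 = 771/988 = 0.7804.
Then L ∝ R²T⁴ gives L_NMS-1077/L_NMS-5652 = (40.0)² × (0.7804)⁴ = 1600 × 0.3708 = 593.3.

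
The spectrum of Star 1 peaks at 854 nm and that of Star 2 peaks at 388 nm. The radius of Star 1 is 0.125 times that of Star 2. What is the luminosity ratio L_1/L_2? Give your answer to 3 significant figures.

6.66×10^-4

Wien's law gives T ∝ 1/λ_max, so T_1/T_2 = λ_2/λ_1 = 388/854 = 0.4543.
Then L ∝ R²T⁴ gives L_1/L_2 = (0.125)² × (0.4543)⁴ = 0.01562 × 0.04261 = 6.658×10^-4.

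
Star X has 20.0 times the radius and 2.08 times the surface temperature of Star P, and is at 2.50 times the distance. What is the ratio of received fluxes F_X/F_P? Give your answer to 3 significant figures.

1.20×10^3

L_X/L_P = (R_X/R_P)²(T_X/T_P)⁴ = (20.0)² × (2.08)⁴ = 7487.
F_X/F_P = (L_X/L_P)/(d_X/d_P)² = 7487 / (2.50)² = 1198.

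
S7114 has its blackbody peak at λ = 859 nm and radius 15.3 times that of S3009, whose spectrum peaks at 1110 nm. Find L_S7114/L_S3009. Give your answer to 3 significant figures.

Wien's law gives T ∝ 1/λ_max, so T_S7114/T_S3009 = λ_S3009/λ_S7114 = 1110/859 = 1.292.
Then L ∝ R²T⁴ gives L_S7114/L_S3009 = (15.3)² × (1.292)⁴ = 234.1 × 2.788 = 652.7.

653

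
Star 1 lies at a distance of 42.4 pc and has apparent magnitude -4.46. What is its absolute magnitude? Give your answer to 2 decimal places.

M = m − 5 log₁₀(d/10 pc) = -4.46 − 5 log₁₀(42.4/10)
  = -4.46 − 5 × 0.627 = -4.46 − 3.14 = -7.60.

-7.60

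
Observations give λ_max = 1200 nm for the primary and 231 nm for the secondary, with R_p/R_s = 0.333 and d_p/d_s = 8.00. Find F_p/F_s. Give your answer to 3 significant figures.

2.38×10^-6

Wien's law: T_p/T_s = λ_s/λ_p = 231/1200 = 0.1925.
L_p/L_s = (R_p/R_s)²(T_p/T_s)⁴ = (0.333)²(0.1925)⁴ = 1.523×10^-4.
F_p/F_s = (L_p/L_s)/(d_p/d_s)² = 1.523×10^-4/(8.00)² = 2.379×10^-6.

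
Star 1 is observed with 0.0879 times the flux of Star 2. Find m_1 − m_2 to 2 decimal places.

m_1 − m_2 = −2.5 log₁₀(F_1/F_2) = −2.5 log₁₀(0.0879) = −2.5 × (-1.056) = 2.640.

2.64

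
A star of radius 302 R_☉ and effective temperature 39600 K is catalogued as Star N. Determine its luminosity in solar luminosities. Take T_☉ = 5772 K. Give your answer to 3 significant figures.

2.02×10^8 solar luminosities

L/L_☉ = (R/R_☉)² (T/T_☉)⁴ = (302)² × (39600/5772)⁴
       = 9.120×10^4 × (6.861)⁴ = 9.120×10^4 × 2216 = 2.021×10^8.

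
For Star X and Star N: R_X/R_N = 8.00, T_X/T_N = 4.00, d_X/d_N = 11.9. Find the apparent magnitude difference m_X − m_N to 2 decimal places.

L_X/L_N = (8.00)²(4.00)⁴ = 1.638×10^4.
F_X/F_N = (L_X/L_N)/(d_X/d_N)² = 1.638×10^4/141.6 = 115.7.
m_X − m_N = −2.5 log₁₀(115.7) = -5.16.

-5.16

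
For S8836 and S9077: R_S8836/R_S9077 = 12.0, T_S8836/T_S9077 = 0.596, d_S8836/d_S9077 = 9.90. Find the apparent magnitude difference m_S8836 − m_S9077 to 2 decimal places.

L_S8836/L_S9077 = (12.0)²(0.596)⁴ = 18.17.
F_S8836/F_S9077 = (L_S8836/L_S9077)/(d_S8836/d_S9077)² = 18.17/98.01 = 0.1854.
m_S8836 − m_S9077 = −2.5 log₁₀(0.1854) = 1.83.

1.83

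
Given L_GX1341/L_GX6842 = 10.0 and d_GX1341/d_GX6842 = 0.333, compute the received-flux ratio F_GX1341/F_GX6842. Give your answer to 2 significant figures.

F = L/(4πd²), so F_GX1341/F_GX6842 = (L_GX1341/L_GX6842) / (d_GX1341/d_GX6842)²
= 10.0 / (0.333)² = 10.0 / 0.1109 = 90.18.

90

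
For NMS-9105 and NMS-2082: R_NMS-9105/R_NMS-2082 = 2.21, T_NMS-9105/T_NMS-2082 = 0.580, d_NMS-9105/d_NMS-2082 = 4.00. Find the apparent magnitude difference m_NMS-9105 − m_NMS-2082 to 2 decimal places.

3.65

L_NMS-9105/L_NMS-2082 = (2.21)²(0.580)⁴ = 0.5527.
F_NMS-9105/F_NMS-2082 = (L_NMS-9105/L_NMS-2082)/(d_NMS-9105/d_NMS-2082)² = 0.5527/16.00 = 0.03454.
m_NMS-9105 − m_NMS-2082 = −2.5 log₁₀(0.03454) = 3.65.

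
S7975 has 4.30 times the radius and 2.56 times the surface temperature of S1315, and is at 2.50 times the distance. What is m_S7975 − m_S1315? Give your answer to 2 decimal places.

-5.26

L_S7975/L_S1315 = (4.30)²(2.56)⁴ = 794.1.
F_S7975/F_S1315 = (L_S7975/L_S1315)/(d_S7975/d_S1315)² = 794.1/6.250 = 127.1.
m_S7975 − m_S1315 = −2.5 log₁₀(127.1) = -5.26.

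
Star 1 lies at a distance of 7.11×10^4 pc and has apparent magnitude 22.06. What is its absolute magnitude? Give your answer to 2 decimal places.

M = m − 5 log₁₀(d/10 pc) = 22.06 − 5 log₁₀(7.11×10^4/10)
  = 22.06 − 5 × 3.852 = 22.06 − 19.26 = 2.80.

2.80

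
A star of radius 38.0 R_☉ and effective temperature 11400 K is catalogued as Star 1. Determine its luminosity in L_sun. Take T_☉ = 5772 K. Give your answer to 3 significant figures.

2.20×10^4 L_sun

L/L_☉ = (R/R_☉)² (T/T_☉)⁴ = (38.0)² × (11400/5772)⁴
       = 1444 × (1.975)⁴ = 1444 × 15.22 = 2.197×10^4.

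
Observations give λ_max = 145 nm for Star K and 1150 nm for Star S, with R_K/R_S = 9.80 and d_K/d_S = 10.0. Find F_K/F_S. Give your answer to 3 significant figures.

Wien's law: T_K/T_S = λ_S/λ_K = 1150/145 = 7.931.
L_K/L_S = (R_K/R_S)²(T_K/T_S)⁴ = (9.80)²(7.931)⁴ = 3.800×10^5.
F_K/F_S = (L_K/L_S)/(d_K/d_S)² = 3.800×10^5/(10.0)² = 3800.

3.80×10^3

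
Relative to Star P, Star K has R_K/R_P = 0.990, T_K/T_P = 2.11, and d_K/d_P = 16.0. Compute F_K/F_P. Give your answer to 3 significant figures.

0.0759

L_K/L_P = (R_K/R_P)²(T_K/T_P)⁴ = (0.990)² × (2.11)⁴ = 19.43.
F_K/F_P = (L_K/L_P)/(d_K/d_P)² = 19.43 / (16.0)² = 0.07589.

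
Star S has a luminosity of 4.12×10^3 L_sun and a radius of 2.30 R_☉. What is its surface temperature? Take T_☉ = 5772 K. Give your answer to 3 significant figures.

T/T_☉ = (L/L_☉)^(1/4) / (R/R_☉)^(1/2)
T = 5772 × (4.12×10^3)^(1/4) / √(2.30) = 5772 × 8.012 / 1.517 = 3.049×10^4 K.

3.05×10^4 K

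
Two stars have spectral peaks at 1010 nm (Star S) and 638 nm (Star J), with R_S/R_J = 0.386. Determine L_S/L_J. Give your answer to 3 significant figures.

0.0237

Wien's law gives T ∝ 1/λ_max, so T_S/T_J = λ_J/λ_S = 638/1010 = 0.6317.
Then L ∝ R²T⁴ gives L_S/L_J = (0.386)² × (0.6317)⁴ = 0.1490 × 0.1592 = 0.02372.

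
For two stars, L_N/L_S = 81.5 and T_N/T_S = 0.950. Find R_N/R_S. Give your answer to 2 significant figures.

10

L ∝ R²T⁴ gives R ∝ √L / T², so
R_N/R_S = √(81.5) / (0.950)² = 9.028 / 0.9025 = 10.00.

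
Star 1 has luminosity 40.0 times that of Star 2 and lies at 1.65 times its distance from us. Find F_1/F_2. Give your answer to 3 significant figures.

F = L/(4πd²), so F_1/F_2 = (L_1/L_2) / (d_1/d_2)²
= 40.0 / (1.65)² = 40.0 / 2.722 = 14.69.

14.7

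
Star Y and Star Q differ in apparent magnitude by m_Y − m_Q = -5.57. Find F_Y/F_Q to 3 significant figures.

F_Y/F_Q = 10^(−(m_Y − m_Q)/2.5) = 10^(5.57/2.5) = 10^2.228 = 169.0.

169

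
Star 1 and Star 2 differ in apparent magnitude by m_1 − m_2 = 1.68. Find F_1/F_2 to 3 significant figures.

F_1/F_2 = 10^(−(m_1 − m_2)/2.5) = 10^(-1.68/2.5) = 10^-0.672 = 0.2128.

0.213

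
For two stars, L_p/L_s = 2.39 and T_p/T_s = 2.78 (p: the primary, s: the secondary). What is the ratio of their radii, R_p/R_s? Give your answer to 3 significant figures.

0.200

L ∝ R²T⁴ gives R ∝ √L / T², so
R_p/R_s = √(2.39) / (2.78)² = 1.546 / 7.728 = 0.2000.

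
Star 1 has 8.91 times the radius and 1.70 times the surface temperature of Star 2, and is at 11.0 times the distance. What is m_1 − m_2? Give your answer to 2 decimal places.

-1.85

L_1/L_2 = (8.91)²(1.70)⁴ = 663.1.
F_1/F_2 = (L_1/L_2)/(d_1/d_2)² = 663.1/121.0 = 5.480.
m_1 − m_2 = −2.5 log₁₀(5.480) = -1.85.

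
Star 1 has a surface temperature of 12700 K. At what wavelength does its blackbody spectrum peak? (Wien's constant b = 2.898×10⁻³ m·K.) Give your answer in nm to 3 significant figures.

228 nm

λ_max = b/T = 2.898×10⁻³ / 12700 = 2.28×10^-7 m = 228.2 nm.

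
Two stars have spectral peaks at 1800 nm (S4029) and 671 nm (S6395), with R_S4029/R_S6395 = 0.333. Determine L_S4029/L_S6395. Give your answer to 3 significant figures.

0.00214

Wien's law gives T ∝ 1/λ_max, so T_S4029/T_S6395 = λ_S6395/λ_S4029 = 671/1800 = 0.3728.
Then L ∝ R²T⁴ gives L_S4029/L_S6395 = (0.333)² × (0.3728)⁴ = 0.1109 × 0.01931 = 0.002141.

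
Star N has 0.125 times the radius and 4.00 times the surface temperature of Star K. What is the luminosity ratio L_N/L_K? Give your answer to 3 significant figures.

From the Stefan–Boltzmann law, L ∝ R²T⁴, so
L_N/L_K = (R_N/R_K)² (T_N/T_K)⁴ = (0.125)² × (4.00)⁴ = 0.01562 × 256.0 = 4.000.

4.00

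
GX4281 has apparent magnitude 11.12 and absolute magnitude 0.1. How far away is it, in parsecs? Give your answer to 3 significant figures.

1.60×10^3 pc

m − M = 5 log₁₀(d/10 pc)
11.12 − (0.1) = 11.02 = 5 log₁₀(d/10)
d = 10 × 10^(11.02/5) = 10 × 10^2.204 = 1600 pc.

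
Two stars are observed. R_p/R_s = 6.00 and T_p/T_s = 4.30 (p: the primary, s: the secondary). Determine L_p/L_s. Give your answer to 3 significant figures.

1.23×10^4

From the Stefan–Boltzmann law, L ∝ R²T⁴, so
L_p/L_s = (R_p/R_s)² (T_p/T_s)⁴ = (6.00)² × (4.30)⁴ = 36.00 × 341.9 = 1.231×10^4.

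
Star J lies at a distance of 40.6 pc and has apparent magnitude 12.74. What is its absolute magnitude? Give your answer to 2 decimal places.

M = m − 5 log₁₀(d/10 pc) = 12.74 − 5 log₁₀(40.6/10)
  = 12.74 − 5 × 0.609 = 12.74 − 3.04 = 9.70.

9.70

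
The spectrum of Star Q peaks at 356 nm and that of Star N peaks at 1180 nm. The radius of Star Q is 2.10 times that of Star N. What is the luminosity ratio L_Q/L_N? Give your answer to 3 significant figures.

Wien's law gives T ∝ 1/λ_max, so T_Q/T_N = λ_N/λ_Q = 1180/356 = 3.315.
Then L ∝ R²T⁴ gives L_Q/L_N = (2.10)² × (3.315)⁴ = 4.410 × 120.7 = 532.3.

532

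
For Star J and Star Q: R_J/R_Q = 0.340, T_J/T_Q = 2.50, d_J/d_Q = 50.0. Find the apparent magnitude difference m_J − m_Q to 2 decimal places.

L_J/L_Q = (0.340)²(2.50)⁴ = 4.516.
F_J/F_Q = (L_J/L_Q)/(d_J/d_Q)² = 4.516/2500 = 0.001806.
m_J − m_Q = −2.5 log₁₀(0.001806) = 6.86.

6.86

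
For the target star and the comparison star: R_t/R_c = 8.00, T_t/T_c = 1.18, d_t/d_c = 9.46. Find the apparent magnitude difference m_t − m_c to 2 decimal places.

L_t/L_c = (8.00)²(1.18)⁴ = 124.1.
F_t/F_c = (L_t/L_c)/(d_t/d_c)² = 124.1/89.49 = 1.387.
m_t − m_c = −2.5 log₁₀(1.387) = -0.35.

-0.35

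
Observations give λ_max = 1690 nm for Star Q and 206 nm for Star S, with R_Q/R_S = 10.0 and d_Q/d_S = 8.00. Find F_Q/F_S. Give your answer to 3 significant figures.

3.45×10^-4

Wien's law: T_Q/T_S = λ_S/λ_Q = 206/1690 = 0.1219.
L_Q/L_S = (R_Q/R_S)²(T_Q/T_S)⁴ = (10.0)²(0.1219)⁴ = 0.02208.
F_Q/F_S = (L_Q/L_S)/(d_Q/d_S)² = 0.02208/(8.00)² = 3.449×10^-4.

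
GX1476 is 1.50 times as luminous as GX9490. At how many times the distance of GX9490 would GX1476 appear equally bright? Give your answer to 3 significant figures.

Equal flux requires L_GX1476/d_GX1476² = L_GX9490/d_GX9490², so d_GX1476/d_GX9490 = √(L_GX1476/L_GX9490)
= √(1.50) = 1.225.

1.22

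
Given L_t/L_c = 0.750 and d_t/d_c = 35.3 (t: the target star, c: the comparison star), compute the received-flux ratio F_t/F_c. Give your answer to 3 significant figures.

F = L/(4πd²), so F_t/F_c = (L_t/L_c) / (d_t/d_c)²
= 0.750 / (35.3)² = 0.750 / 1246 = 6.019×10^-4.

6.02×10^-4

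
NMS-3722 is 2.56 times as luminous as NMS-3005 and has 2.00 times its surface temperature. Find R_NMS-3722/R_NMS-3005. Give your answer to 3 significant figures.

0.400

L ∝ R²T⁴ gives R ∝ √L / T², so
R_NMS-3722/R_NMS-3005 = √(2.56) / (2.00)² = 1.600 / 4.000 = 0.4000.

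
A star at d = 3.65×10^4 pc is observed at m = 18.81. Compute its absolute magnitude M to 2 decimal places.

M = m − 5 log₁₀(d/10 pc) = 18.81 − 5 log₁₀(3.65×10^4/10)
  = 18.81 − 5 × 3.562 = 18.81 − 17.81 = 1.00.

1.00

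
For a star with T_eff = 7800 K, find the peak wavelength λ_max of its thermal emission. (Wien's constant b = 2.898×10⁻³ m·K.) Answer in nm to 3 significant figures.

λ_max = b/T = 2.898×10⁻³ / 7800 = 3.72×10^-7 m = 371.5 nm.

372 nm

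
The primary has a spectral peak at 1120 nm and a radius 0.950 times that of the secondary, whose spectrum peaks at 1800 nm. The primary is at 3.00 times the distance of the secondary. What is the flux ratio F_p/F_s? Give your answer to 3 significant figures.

0.669

Wien's law: T_p/T_s = λ_s/λ_p = 1800/1120 = 1.607.
L_p/L_s = (R_p/R_s)²(T_p/T_s)⁴ = (0.950)²(1.607)⁴ = 6.021.
F_p/F_s = (L_p/L_s)/(d_p/d_s)² = 6.021/(3.00)² = 0.6690.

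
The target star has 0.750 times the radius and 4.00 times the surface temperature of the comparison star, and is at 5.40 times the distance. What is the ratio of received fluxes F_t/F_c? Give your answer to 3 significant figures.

L_t/L_c = (R_t/R_c)²(T_t/T_c)⁴ = (0.750)² × (4.00)⁴ = 144.0.
F_t/F_c = (L_t/L_c)/(d_t/d_c)² = 144.0 / (5.40)² = 4.938.

4.94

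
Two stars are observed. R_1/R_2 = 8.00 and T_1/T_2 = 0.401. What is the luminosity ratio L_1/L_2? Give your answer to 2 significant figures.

From the Stefan–Boltzmann law, L ∝ R²T⁴, so
L_1/L_2 = (R_1/R_2)² (T_1/T_2)⁴ = (8.00)² × (0.401)⁴ = 64.00 × 0.02586 = 1.655.

1.7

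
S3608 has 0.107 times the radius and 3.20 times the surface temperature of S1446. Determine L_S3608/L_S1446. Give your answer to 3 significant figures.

1.20

From the Stefan–Boltzmann law, L ∝ R²T⁴, so
L_S3608/L_S1446 = (R_S3608/R_S1446)² (T_S3608/T_S1446)⁴ = (0.107)² × (3.20)⁴ = 0.01145 × 104.9 = 1.201.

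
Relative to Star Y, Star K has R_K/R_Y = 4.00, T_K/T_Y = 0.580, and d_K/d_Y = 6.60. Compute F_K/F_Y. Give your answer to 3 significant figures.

0.0416

L_K/L_Y = (R_K/R_Y)²(T_K/T_Y)⁴ = (4.00)² × (0.580)⁴ = 1.811.
F_K/F_Y = (L_K/L_Y)/(d_K/d_Y)² = 1.811 / (6.60)² = 0.04157.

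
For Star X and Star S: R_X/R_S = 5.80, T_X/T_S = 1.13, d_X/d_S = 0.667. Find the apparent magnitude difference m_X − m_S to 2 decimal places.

-5.23

L_X/L_S = (5.80)²(1.13)⁴ = 54.85.
F_X/F_S = (L_X/L_S)/(d_X/d_S)² = 54.85/0.4449 = 123.3.
m_X − m_S = −2.5 log₁₀(123.3) = -5.23.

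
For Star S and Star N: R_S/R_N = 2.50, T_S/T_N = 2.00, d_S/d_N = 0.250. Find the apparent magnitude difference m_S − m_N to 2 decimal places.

L_S/L_N = (2.50)²(2.00)⁴ = 100.0.
F_S/F_N = (L_S/L_N)/(d_S/d_N)² = 100.0/0.06250 = 1600.
m_S − m_N = −2.5 log₁₀(1600) = -8.01.

-8.01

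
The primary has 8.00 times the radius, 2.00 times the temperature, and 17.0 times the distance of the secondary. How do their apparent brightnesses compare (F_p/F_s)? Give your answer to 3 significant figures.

3.54

L_p/L_s = (R_p/R_s)²(T_p/T_s)⁴ = (8.00)² × (2.00)⁴ = 1024.
F_p/F_s = (L_p/L_s)/(d_p/d_s)² = 1024 / (17.0)² = 3.543.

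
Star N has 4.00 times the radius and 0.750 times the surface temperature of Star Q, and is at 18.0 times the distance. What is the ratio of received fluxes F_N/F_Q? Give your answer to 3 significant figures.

L_N/L_Q = (R_N/R_Q)²(T_N/T_Q)⁴ = (4.00)² × (0.750)⁴ = 5.062.
F_N/F_Q = (L_N/L_Q)/(d_N/d_Q)² = 5.062 / (18.0)² = 0.01562.

0.0156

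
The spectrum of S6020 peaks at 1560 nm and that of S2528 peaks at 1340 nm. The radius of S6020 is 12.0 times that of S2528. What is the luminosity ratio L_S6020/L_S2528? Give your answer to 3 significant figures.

78.4

Wien's law gives T ∝ 1/λ_max, so T_S6020/T_S2528 = λ_S2528/λ_S6020 = 1340/1560 = 0.8590.
Then L ∝ R²T⁴ gives L_S6020/L_S2528 = (12.0)² × (0.8590)⁴ = 144.0 × 0.5444 = 78.39.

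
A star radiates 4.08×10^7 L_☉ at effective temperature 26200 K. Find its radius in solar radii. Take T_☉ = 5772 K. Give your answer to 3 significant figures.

310 solar radii

R/R_☉ = √(L/L_☉) / (T/T_☉)² = √(4.08×10^7) / (4.539)²
       = 6387 / 20.60 = 310.0.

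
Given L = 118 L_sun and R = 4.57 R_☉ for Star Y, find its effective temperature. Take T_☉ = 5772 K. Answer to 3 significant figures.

T/T_☉ = (L/L_☉)^(1/4) / (R/R_☉)^(1/2)
T = 5772 × (118)^(1/4) / √(4.57) = 5772 × 3.296 / 2.138 = 8899 K.

8.90×10^3 K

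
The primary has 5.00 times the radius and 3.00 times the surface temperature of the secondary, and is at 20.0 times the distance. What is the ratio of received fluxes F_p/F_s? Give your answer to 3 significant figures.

L_p/L_s = (R_p/R_s)²(T_p/T_s)⁴ = (5.00)² × (3.00)⁴ = 2025.
F_p/F_s = (L_p/L_s)/(d_p/d_s)² = 2025 / (20.0)² = 5.062.

5.06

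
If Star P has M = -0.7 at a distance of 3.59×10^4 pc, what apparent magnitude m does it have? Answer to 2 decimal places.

17.08

m = M + 5 log₁₀(d/10 pc) = -0.7 + 5 log₁₀(3.59×10^4/10)
  = -0.7 + 5 × 3.555 = -0.7 + 17.78 = 17.08.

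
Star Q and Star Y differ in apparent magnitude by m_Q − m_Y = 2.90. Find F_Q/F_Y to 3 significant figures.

0.0692

F_Q/F_Y = 10^(−(m_Q − m_Y)/2.5) = 10^(-2.90/2.5) = 10^-1.160 = 0.06918.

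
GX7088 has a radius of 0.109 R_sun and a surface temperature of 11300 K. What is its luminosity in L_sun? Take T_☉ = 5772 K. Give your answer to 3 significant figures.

0.175 L_sun

L/L_☉ = (R/R_☉)² (T/T_☉)⁴ = (0.109)² × (11300/5772)⁴
       = 0.01188 × (1.958)⁴ = 0.01188 × 14.69 = 0.1745.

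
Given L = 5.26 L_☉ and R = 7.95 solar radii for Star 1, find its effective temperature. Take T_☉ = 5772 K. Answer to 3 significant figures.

3.10×10^3 K

T/T_☉ = (L/L_☉)^(1/4) / (R/R_☉)^(1/2)
T = 5772 × (5.26)^(1/4) / √(7.95) = 5772 × 1.514 / 2.820 = 3100 K.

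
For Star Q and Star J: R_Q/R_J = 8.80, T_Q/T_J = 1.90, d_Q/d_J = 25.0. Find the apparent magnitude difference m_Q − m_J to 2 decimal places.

-0.52

L_Q/L_J = (8.80)²(1.90)⁴ = 1009.
F_Q/F_J = (L_Q/L_J)/(d_Q/d_J)² = 1009/625.0 = 1.615.
m_Q − m_J = −2.5 log₁₀(1.615) = -0.52.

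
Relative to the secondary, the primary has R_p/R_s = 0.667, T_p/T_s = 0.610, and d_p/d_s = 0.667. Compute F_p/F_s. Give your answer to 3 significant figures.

L_p/L_s = (R_p/R_s)²(T_p/T_s)⁴ = (0.667)² × (0.610)⁴ = 0.06160.
F_p/F_s = (L_p/L_s)/(d_p/d_s)² = 0.06160 / (0.667)² = 0.1385.

0.138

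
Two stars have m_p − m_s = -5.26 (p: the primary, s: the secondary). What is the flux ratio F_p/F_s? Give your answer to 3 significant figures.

127

F_p/F_s = 10^(−(m_p − m_s)/2.5) = 10^(5.26/2.5) = 10^2.104 = 127.1.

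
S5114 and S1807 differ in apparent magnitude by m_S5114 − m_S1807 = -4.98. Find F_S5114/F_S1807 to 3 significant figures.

F_S5114/F_S1807 = 10^(−(m_S5114 − m_S1807)/2.5) = 10^(4.98/2.5) = 10^1.992 = 98.17.

98.2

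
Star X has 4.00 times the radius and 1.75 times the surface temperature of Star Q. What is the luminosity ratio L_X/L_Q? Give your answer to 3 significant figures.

From the Stefan–Boltzmann law, L ∝ R²T⁴, so
L_X/L_Q = (R_X/R_Q)² (T_X/T_Q)⁴ = (4.00)² × (1.75)⁴ = 16.00 × 9.379 = 150.1.

150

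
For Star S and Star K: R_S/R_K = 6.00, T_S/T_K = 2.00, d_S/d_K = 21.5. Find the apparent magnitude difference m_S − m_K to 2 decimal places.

L_S/L_K = (6.00)²(2.00)⁴ = 576.0.
F_S/F_K = (L_S/L_K)/(d_S/d_K)² = 576.0/462.2 = 1.246.
m_S − m_K = −2.5 log₁₀(1.246) = -0.24.

-0.24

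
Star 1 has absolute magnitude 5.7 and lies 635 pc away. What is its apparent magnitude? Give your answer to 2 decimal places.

14.71

m = M + 5 log₁₀(d/10 pc) = 5.7 + 5 log₁₀(635/10)
  = 5.7 + 5 × 1.803 = 5.7 + 9.01 = 14.71.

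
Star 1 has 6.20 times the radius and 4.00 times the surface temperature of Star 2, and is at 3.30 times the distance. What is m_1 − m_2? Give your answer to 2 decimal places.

-7.39

L_1/L_2 = (6.20)²(4.00)⁴ = 9841.
F_1/F_2 = (L_1/L_2)/(d_1/d_2)² = 9841/10.89 = 903.6.
m_1 − m_2 = −2.5 log₁₀(903.6) = -7.39.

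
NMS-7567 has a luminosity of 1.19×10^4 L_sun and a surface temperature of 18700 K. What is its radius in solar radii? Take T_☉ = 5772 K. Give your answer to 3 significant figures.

R/R_☉ = √(L/L_☉) / (T/T_☉)² = √(1.19×10^4) / (3.240)²
       = 109.1 / 10.50 = 10.39.

10.4 solar radii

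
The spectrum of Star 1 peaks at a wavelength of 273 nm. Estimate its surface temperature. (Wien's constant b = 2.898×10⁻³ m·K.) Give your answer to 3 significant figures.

1.06×10^4 K

T = b/λ_max = 2.898×10⁻³ / (273×10⁻⁹) = 1.062×10^4 K.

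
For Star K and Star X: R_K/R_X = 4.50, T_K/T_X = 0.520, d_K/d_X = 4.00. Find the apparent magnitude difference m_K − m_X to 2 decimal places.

2.58

L_K/L_X = (4.50)²(0.520)⁴ = 1.481.
F_K/F_X = (L_K/L_X)/(d_K/d_X)² = 1.481/16.00 = 0.09254.
m_K − m_X = −2.5 log₁₀(0.09254) = 2.58.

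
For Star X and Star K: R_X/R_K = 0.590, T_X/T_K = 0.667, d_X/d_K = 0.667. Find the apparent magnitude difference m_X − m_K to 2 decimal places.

L_X/L_K = (0.590)²(0.667)⁴ = 0.06890.
F_X/F_K = (L_X/L_K)/(d_X/d_K)² = 0.06890/0.4449 = 0.1549.
m_X − m_K = −2.5 log₁₀(0.1549) = 2.03.

2.03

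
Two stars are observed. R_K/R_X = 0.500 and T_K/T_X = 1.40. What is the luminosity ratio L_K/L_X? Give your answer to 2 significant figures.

From the Stefan–Boltzmann law, L ∝ R²T⁴, so
L_K/L_X = (R_K/R_X)² (T_K/T_X)⁴ = (0.500)² × (1.40)⁴ = 0.2500 × 3.842 = 0.9604.

0.96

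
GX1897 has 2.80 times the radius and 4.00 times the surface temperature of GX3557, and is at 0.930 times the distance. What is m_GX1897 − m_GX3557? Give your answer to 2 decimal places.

L_GX1897/L_GX3557 = (2.80)²(4.00)⁴ = 2007.
F_GX1897/F_GX3557 = (L_GX1897/L_GX3557)/(d_GX1897/d_GX3557)² = 2007/0.8649 = 2321.
m_GX1897 − m_GX3557 = −2.5 log₁₀(2321) = -8.41.

-8.41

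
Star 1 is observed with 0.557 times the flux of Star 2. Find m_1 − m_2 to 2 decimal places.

0.64

m_1 − m_2 = −2.5 log₁₀(F_1/F_2) = −2.5 log₁₀(0.557) = −2.5 × (-0.254) = 0.635.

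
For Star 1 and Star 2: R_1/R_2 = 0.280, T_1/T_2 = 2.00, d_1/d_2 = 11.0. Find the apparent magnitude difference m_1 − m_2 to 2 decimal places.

4.96

L_1/L_2 = (0.280)²(2.00)⁴ = 1.254.
F_1/F_2 = (L_1/L_2)/(d_1/d_2)² = 1.254/121.0 = 0.01037.
m_1 − m_2 = −2.5 log₁₀(0.01037) = 4.96.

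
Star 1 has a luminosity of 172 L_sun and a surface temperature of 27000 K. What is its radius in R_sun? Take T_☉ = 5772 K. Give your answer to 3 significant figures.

R/R_☉ = √(L/L_☉) / (T/T_☉)² = √(172) / (4.678)²
       = 13.11 / 21.88 = 0.5994.

0.599 R_sun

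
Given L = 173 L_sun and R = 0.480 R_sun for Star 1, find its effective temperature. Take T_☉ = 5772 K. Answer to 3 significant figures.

T/T_☉ = (L/L_☉)^(1/4) / (R/R_☉)^(1/2)
T = 5772 × (173)^(1/4) / √(0.480) = 5772 × 3.627 / 0.6928 = 3.021×10^4 K.

3.02×10^4 K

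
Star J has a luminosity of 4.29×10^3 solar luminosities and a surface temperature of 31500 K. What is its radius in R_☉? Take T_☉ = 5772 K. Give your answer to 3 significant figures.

2.20 R_☉

R/R_☉ = √(L/L_☉) / (T/T_☉)² = √(4.29×10^3) / (5.457)²
       = 65.50 / 29.78 = 2.199.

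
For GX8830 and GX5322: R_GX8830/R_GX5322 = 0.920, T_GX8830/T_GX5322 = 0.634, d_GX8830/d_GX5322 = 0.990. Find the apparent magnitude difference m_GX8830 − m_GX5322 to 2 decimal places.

L_GX8830/L_GX5322 = (0.920)²(0.634)⁴ = 0.1368.
F_GX8830/F_GX5322 = (L_GX8830/L_GX5322)/(d_GX8830/d_GX5322)² = 0.1368/0.9801 = 0.1395.
m_GX8830 − m_GX5322 = −2.5 log₁₀(0.1395) = 2.14.

2.14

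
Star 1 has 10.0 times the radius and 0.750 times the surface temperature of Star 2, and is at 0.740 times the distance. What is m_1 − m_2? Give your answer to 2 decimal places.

-4.40

L_1/L_2 = (10.0)²(0.750)⁴ = 31.64.
F_1/F_2 = (L_1/L_2)/(d_1/d_2)² = 31.64/0.5476 = 57.78.
m_1 − m_2 = −2.5 log₁₀(57.78) = -4.40.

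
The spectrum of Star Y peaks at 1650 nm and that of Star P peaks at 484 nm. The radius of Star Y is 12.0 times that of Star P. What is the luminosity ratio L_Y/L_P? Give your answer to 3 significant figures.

Wien's law gives T ∝ 1/λ_max, so T_Y/T_P = λ_P/λ_Y = 484/1650 = 0.2933.
Then L ∝ R²T⁴ gives L_Y/L_P = (12.0)² × (0.2933)⁴ = 144.0 × 0.007404 = 1.066.

1.07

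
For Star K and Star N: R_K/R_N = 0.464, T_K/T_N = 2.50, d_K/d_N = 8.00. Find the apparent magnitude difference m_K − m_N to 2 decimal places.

2.20

L_K/L_N = (0.464)²(2.50)⁴ = 8.410.
F_K/F_N = (L_K/L_N)/(d_K/d_N)² = 8.410/64.00 = 0.1314.
m_K − m_N = −2.5 log₁₀(0.1314) = 2.20.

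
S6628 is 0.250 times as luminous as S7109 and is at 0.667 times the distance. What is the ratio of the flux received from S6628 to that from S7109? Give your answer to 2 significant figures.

0.56

F = L/(4πd²), so F_S6628/F_S7109 = (L_S6628/L_S7109) / (d_S6628/d_S7109)²
= 0.250 / (0.667)² = 0.250 / 0.4449 = 0.5619.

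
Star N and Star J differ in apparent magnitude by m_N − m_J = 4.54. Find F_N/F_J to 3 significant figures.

F_N/F_J = 10^(−(m_N − m_J)/2.5) = 10^(-4.54/2.5) = 10^-1.816 = 0.01528.

0.0153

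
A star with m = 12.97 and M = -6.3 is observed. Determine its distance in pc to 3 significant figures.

7.14×10^4 pc

m − M = 5 log₁₀(d/10 pc)
12.97 − (-6.3) = 19.27 = 5 log₁₀(d/10)
d = 10 × 10^(19.27/5) = 10 × 10^3.854 = 7.145×10^4 pc.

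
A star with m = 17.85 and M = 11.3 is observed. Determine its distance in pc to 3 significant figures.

m − M = 5 log₁₀(d/10 pc)
17.85 − (11.3) = 6.55 = 5 log₁₀(d/10)
d = 10 × 10^(6.55/5) = 10 × 10^1.310 = 204.2 pc.

204 pc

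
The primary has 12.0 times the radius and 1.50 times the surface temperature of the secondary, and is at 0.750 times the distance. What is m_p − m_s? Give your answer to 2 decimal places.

-7.78

L_p/L_s = (12.0)²(1.50)⁴ = 729.0.
F_p/F_s = (L_p/L_s)/(d_p/d_s)² = 729.0/0.5625 = 1296.
m_p − m_s = −2.5 log₁₀(1296) = -7.78.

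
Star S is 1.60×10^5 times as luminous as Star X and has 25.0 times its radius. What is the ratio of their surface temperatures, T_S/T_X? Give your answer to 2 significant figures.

4.0

L ∝ R²T⁴ gives T ∝ (L/R²)^(1/4), so
T_S/T_X = (1.60×10^5 / 25.0²)^(1/4) = (256.0)^(1/4) = 4.000.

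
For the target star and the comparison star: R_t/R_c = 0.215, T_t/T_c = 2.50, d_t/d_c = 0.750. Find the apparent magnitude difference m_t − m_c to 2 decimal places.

-1.27

L_t/L_c = (0.215)²(2.50)⁴ = 1.806.
F_t/F_c = (L_t/L_c)/(d_t/d_c)² = 1.806/0.5625 = 3.210.
m_t − m_c = −2.5 log₁₀(3.210) = -1.27.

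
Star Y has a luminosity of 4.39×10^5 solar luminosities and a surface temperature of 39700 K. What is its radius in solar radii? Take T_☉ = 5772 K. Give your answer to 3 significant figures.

R/R_☉ = √(L/L_☉) / (T/T_☉)² = √(4.39×10^5) / (6.878)²
       = 662.6 / 47.31 = 14.01.

14.0 solar radii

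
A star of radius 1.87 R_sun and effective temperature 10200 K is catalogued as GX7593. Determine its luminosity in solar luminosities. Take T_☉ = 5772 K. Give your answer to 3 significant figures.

L/L_☉ = (R/R_☉)² (T/T_☉)⁴ = (1.87)² × (10200/5772)⁴
       = 3.497 × (1.767)⁴ = 3.497 × 9.752 = 34.10.

34.1 solar luminosities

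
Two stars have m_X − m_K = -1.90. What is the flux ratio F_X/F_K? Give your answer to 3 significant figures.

5.75

F_X/F_K = 10^(−(m_X − m_K)/2.5) = 10^(1.90/2.5) = 10^0.760 = 5.754.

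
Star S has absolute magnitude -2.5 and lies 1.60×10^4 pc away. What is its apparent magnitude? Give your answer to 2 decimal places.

m = M + 5 log₁₀(d/10 pc) = -2.5 + 5 log₁₀(1.60×10^4/10)
  = -2.5 + 5 × 3.204 = -2.5 + 16.02 = 13.52.

13.52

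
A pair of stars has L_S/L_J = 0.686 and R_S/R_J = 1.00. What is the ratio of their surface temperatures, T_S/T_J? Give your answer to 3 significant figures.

0.910

L ∝ R²T⁴ gives T ∝ (L/R²)^(1/4), so
T_S/T_J = (0.686 / 1.00²)^(1/4) = (0.6860)^(1/4) = 0.9101.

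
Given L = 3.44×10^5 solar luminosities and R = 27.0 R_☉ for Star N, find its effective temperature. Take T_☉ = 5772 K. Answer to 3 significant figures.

T/T_☉ = (L/L_☉)^(1/4) / (R/R_☉)^(1/2)
T = 5772 × (3.44×10^5)^(1/4) / √(27.0) = 5772 × 24.22 / 5.196 = 2.690×10^4 K.

2.69×10^4 K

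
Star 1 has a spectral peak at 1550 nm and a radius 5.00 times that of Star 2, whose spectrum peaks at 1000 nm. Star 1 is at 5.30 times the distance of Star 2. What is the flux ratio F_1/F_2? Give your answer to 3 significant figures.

Wien's law: T_1/T_2 = λ_2/λ_1 = 1000/1550 = 0.6452.
L_1/L_2 = (R_1/R_2)²(T_1/T_2)⁴ = (5.00)²(0.6452)⁴ = 4.331.
F_1/F_2 = (L_1/L_2)/(d_1/d_2)² = 4.331/(5.30)² = 0.1542.

0.154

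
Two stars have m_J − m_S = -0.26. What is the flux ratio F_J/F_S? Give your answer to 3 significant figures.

1.27

F_J/F_S = 10^(−(m_J − m_S)/2.5) = 10^(0.26/2.5) = 10^0.104 = 1.271.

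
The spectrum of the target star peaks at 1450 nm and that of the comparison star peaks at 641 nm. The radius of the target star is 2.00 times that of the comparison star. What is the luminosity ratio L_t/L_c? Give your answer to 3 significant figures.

Wien's law gives T ∝ 1/λ_max, so T_t/T_c = λ_c/λ_t = 641/1450 = 0.4421.
Then L ∝ R²T⁴ gives L_t/L_c = (2.00)² × (0.4421)⁴ = 4.000 × 0.03819 = 0.1528.

0.153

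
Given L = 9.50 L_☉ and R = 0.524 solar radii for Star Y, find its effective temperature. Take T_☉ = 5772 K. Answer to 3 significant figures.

T/T_☉ = (L/L_☉)^(1/4) / (R/R_☉)^(1/2)
T = 5772 × (9.50)^(1/4) / √(0.524) = 5772 × 1.756 / 0.7239 = 1.400×10^4 K.

1.40×10^4 K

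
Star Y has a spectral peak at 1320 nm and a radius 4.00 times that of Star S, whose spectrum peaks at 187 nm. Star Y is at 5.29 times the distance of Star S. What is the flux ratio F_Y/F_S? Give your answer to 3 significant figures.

Wien's law: T_Y/T_S = λ_S/λ_Y = 187/1320 = 0.1417.
L_Y/L_S = (R_Y/R_S)²(T_Y/T_S)⁴ = (4.00)²(0.1417)⁴ = 0.006445.
F_Y/F_S = (L_Y/L_S)/(d_Y/d_S)² = 0.006445/(5.29)² = 2.303×10^-4.

2.30×10^-4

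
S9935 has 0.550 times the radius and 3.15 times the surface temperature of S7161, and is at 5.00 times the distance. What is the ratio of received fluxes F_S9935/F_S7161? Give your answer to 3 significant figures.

L_S9935/L_S7161 = (R_S9935/R_S7161)²(T_S9935/T_S7161)⁴ = (0.550)² × (3.15)⁴ = 29.78.
F_S9935/F_S7161 = (L_S9935/L_S7161)/(d_S9935/d_S7161)² = 29.78 / (5.00)² = 1.191.

1.19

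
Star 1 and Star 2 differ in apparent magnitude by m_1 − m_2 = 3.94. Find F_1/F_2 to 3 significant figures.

0.0265

F_1/F_2 = 10^(−(m_1 − m_2)/2.5) = 10^(-3.94/2.5) = 10^-1.576 = 0.02655.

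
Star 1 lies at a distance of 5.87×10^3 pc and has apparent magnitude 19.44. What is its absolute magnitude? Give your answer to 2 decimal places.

M = m − 5 log₁₀(d/10 pc) = 19.44 − 5 log₁₀(5.87×10^3/10)
  = 19.44 − 5 × 2.769 = 19.44 − 13.84 = 5.60.

5.60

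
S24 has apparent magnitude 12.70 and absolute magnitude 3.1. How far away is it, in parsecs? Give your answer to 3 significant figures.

832 pc

m − M = 5 log₁₀(d/10 pc)
12.70 − (3.1) = 9.60 = 5 log₁₀(d/10)
d = 10 × 10^(9.60/5) = 10 × 10^1.920 = 831.8 pc.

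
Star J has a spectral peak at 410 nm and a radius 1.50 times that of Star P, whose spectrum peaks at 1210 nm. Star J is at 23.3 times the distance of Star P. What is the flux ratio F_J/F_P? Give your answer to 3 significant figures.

Wien's law: T_J/T_P = λ_P/λ_J = 1210/410 = 2.951.
L_J/L_P = (R_J/R_P)²(T_J/T_P)⁴ = (1.50)²(2.951)⁴ = 170.7.
F_J/F_P = (L_J/L_P)/(d_J/d_P)² = 170.7/(23.3)² = 0.3144.

0.314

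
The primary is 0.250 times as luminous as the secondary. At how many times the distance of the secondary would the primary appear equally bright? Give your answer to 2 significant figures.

0.50

Equal flux requires L_p/d_p² = L_s/d_s², so d_p/d_s = √(L_p/L_s)
= √(0.250) = 0.5000.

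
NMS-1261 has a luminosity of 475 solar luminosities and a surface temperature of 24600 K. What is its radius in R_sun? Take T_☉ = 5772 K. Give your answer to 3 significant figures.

R/R_☉ = √(L/L_☉) / (T/T_☉)² = √(475) / (4.262)²
       = 21.79 / 18.16 = 1.200.

1.20 R_sun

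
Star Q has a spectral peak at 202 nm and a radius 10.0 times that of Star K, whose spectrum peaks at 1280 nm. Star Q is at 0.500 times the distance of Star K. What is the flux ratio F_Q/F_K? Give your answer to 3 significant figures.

6.45×10^5

Wien's law: T_Q/T_K = λ_K/λ_Q = 1280/202 = 6.337.
L_Q/L_K = (R_Q/R_K)²(T_Q/T_K)⁴ = (10.0)²(6.337)⁴ = 1.612×10^5.
F_Q/F_K = (L_Q/L_K)/(d_Q/d_K)² = 1.612×10^5/(0.500)² = 6.449×10^5.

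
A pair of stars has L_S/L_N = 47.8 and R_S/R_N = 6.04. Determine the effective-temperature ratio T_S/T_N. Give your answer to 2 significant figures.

L ∝ R²T⁴ gives T ∝ (L/R²)^(1/4), so
T_S/T_N = (47.8 / 6.04²)^(1/4) = (1.310)^(1/4) = 1.070.

1.1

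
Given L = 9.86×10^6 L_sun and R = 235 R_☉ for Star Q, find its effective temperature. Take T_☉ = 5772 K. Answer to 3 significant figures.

T/T_☉ = (L/L_☉)^(1/4) / (R/R_☉)^(1/2)
T = 5772 × (9.86×10^6)^(1/4) / √(235) = 5772 × 56.04 / 15.33 = 2.110×10^4 K.

2.11×10^4 K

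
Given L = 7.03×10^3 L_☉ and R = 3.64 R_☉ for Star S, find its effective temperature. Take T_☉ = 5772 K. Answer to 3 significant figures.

T/T_☉ = (L/L_☉)^(1/4) / (R/R_☉)^(1/2)
T = 5772 × (7.03×10^3)^(1/4) / √(3.64) = 5772 × 9.157 / 1.908 = 2.770×10^4 K.

2.77×10^4 K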